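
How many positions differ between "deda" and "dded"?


Comparing "deda" and "dded" position by position:
  Position 0: 'd' vs 'd' => same
  Position 1: 'e' vs 'd' => DIFFER
  Position 2: 'd' vs 'e' => DIFFER
  Position 3: 'a' vs 'd' => DIFFER
Positions that differ: 3

3


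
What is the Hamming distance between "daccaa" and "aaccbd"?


Comparing "daccaa" and "aaccbd" position by position:
  Position 0: 'd' vs 'a' => differ
  Position 1: 'a' vs 'a' => same
  Position 2: 'c' vs 'c' => same
  Position 3: 'c' vs 'c' => same
  Position 4: 'a' vs 'b' => differ
  Position 5: 'a' vs 'd' => differ
Total differences (Hamming distance): 3

3


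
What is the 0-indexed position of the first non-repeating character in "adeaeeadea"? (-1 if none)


Input: adeaeeadea
Character frequencies:
  'a': 4
  'd': 2
  'e': 4
Scanning left to right for freq == 1:
  Position 0 ('a'): freq=4, skip
  Position 1 ('d'): freq=2, skip
  Position 2 ('e'): freq=4, skip
  Position 3 ('a'): freq=4, skip
  Position 4 ('e'): freq=4, skip
  Position 5 ('e'): freq=4, skip
  Position 6 ('a'): freq=4, skip
  Position 7 ('d'): freq=2, skip
  Position 8 ('e'): freq=4, skip
  Position 9 ('a'): freq=4, skip
  No unique character found => answer = -1

-1


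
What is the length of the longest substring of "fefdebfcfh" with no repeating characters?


Input: "fefdebfcfh"
Sliding window (track last position of each char):
  Position 0 ('f'): window [0,0] length 1 -- new best
  Position 1 ('e'): window [0,1] length 2 -- new best
  Position 2 ('f'): repeat (last at 0), move window start to 1
  Position 2 ('f'): window [1,2] length 2
  Position 3 ('d'): window [1,3] length 3 -- new best
  Position 4 ('e'): repeat (last at 1), move window start to 2
  Position 4 ('e'): window [2,4] length 3
  Position 5 ('b'): window [2,5] length 4 -- new best
  Position 6 ('f'): repeat (last at 2), move window start to 3
  Position 6 ('f'): window [3,6] length 4
  Position 7 ('c'): window [3,7] length 5 -- new best
  Position 8 ('f'): repeat (last at 6), move window start to 7
  Position 8 ('f'): window [7,8] length 2
  Position 9 ('h'): window [7,9] length 3
Longest substring with no repeats: "debfc" with length 5

5


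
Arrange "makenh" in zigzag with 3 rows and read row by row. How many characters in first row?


Zigzag "makenh" into 3 rows:
Placing characters:
  'm' => row 0
  'a' => row 1
  'k' => row 2
  'e' => row 1
  'n' => row 0
  'h' => row 1
Rows:
  Row 0: "mn"
  Row 1: "aeh"
  Row 2: "k"
First row length: 2

2


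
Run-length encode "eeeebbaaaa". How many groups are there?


Input: eeeebbaaaa
Scanning for consecutive runs:
  Group 1: 'e' x 4 (positions 0-3)
  Group 2: 'b' x 2 (positions 4-5)
  Group 3: 'a' x 4 (positions 6-9)
Total groups: 3

3


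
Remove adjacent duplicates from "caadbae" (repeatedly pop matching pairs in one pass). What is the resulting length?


Input: caadbae
Stack-based adjacent duplicate removal:
  Read 'c': push. Stack: c
  Read 'a': push. Stack: ca
  Read 'a': matches stack top 'a' => pop. Stack: c
  Read 'd': push. Stack: cd
  Read 'b': push. Stack: cdb
  Read 'a': push. Stack: cdba
  Read 'e': push. Stack: cdbae
Final stack: "cdbae" (length 5)

5


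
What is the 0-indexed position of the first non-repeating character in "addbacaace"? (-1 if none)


Input: addbacaace
Character frequencies:
  'a': 4
  'b': 1
  'c': 2
  'd': 2
  'e': 1
Scanning left to right for freq == 1:
  Position 0 ('a'): freq=4, skip
  Position 1 ('d'): freq=2, skip
  Position 2 ('d'): freq=2, skip
  Position 3 ('b'): unique! => answer = 3

3


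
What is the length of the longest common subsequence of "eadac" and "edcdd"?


LCS of "eadac" and "edcdd"
DP table:
           e    d    c    d    d
      0    0    0    0    0    0
  e   0    1    1    1    1    1
  a   0    1    1    1    1    1
  d   0    1    2    2    2    2
  a   0    1    2    2    2    2
  c   0    1    2    3    3    3
LCS length = dp[5][5] = 3

3


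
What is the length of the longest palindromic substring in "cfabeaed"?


Input: "cfabeaed"
Checking substrings for palindromes:
  [4:7] "eae" (len 3) => palindrome
Longest palindromic substring: "eae" with length 3

3


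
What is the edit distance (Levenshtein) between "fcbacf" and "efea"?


Computing edit distance: "fcbacf" -> "efea"
DP table:
           e    f    e    a
      0    1    2    3    4
  f   1    1    1    2    3
  c   2    2    2    2    3
  b   3    3    3    3    3
  a   4    4    4    4    3
  c   5    5    5    5    4
  f   6    6    5    6    5
Edit distance = dp[6][4] = 5

5


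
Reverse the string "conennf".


Input: conennf
Reading characters right to left:
  Position 6: 'f'
  Position 5: 'n'
  Position 4: 'n'
  Position 3: 'e'
  Position 2: 'n'
  Position 1: 'o'
  Position 0: 'c'
Reversed: fnnenoc

fnnenoc


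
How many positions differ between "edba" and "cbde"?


Comparing "edba" and "cbde" position by position:
  Position 0: 'e' vs 'c' => DIFFER
  Position 1: 'd' vs 'b' => DIFFER
  Position 2: 'b' vs 'd' => DIFFER
  Position 3: 'a' vs 'e' => DIFFER
Positions that differ: 4

4


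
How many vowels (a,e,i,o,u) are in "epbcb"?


Input: epbcb
Checking each character:
  'e' at position 0: vowel (running total: 1)
  'p' at position 1: consonant
  'b' at position 2: consonant
  'c' at position 3: consonant
  'b' at position 4: consonant
Total vowels: 1

1


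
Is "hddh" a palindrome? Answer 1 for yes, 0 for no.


Input: hddh
Reversed: hddh
  Compare pos 0 ('h') with pos 3 ('h'): match
  Compare pos 1 ('d') with pos 2 ('d'): match
Result: palindrome

1


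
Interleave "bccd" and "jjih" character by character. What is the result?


Interleaving "bccd" and "jjih":
  Position 0: 'b' from first, 'j' from second => "bj"
  Position 1: 'c' from first, 'j' from second => "cj"
  Position 2: 'c' from first, 'i' from second => "ci"
  Position 3: 'd' from first, 'h' from second => "dh"
Result: bjcjcidh

bjcjcidh


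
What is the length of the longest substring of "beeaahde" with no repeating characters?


Input: "beeaahde"
Sliding window (track last position of each char):
  Position 0 ('b'): window [0,0] length 1 -- new best
  Position 1 ('e'): window [0,1] length 2 -- new best
  Position 2 ('e'): repeat (last at 1), move window start to 2
  Position 2 ('e'): window [2,2] length 1
  Position 3 ('a'): window [2,3] length 2
  Position 4 ('a'): repeat (last at 3), move window start to 4
  Position 4 ('a'): window [4,4] length 1
  Position 5 ('h'): window [4,5] length 2
  Position 6 ('d'): window [4,6] length 3 -- new best
  Position 7 ('e'): window [4,7] length 4 -- new best
Longest substring with no repeats: "ahde" with length 4

4


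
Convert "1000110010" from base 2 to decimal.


Input: "1000110010" in base 2
Positional expansion:
  Digit '1' (value 1) x 2^9 = 512
  Digit '0' (value 0) x 2^8 = 0
  Digit '0' (value 0) x 2^7 = 0
  Digit '0' (value 0) x 2^6 = 0
  Digit '1' (value 1) x 2^5 = 32
  Digit '1' (value 1) x 2^4 = 16
  Digit '0' (value 0) x 2^3 = 0
  Digit '0' (value 0) x 2^2 = 0
  Digit '1' (value 1) x 2^1 = 2
  Digit '0' (value 0) x 2^0 = 0
Sum = 562

562


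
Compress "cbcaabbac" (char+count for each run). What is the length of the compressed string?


Input: cbcaabbac
Runs:
  'c' x 1 => "c1"
  'b' x 1 => "b1"
  'c' x 1 => "c1"
  'a' x 2 => "a2"
  'b' x 2 => "b2"
  'a' x 1 => "a1"
  'c' x 1 => "c1"
Compressed: "c1b1c1a2b2a1c1"
Compressed length: 14

14


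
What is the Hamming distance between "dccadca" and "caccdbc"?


Comparing "dccadca" and "caccdbc" position by position:
  Position 0: 'd' vs 'c' => differ
  Position 1: 'c' vs 'a' => differ
  Position 2: 'c' vs 'c' => same
  Position 3: 'a' vs 'c' => differ
  Position 4: 'd' vs 'd' => same
  Position 5: 'c' vs 'b' => differ
  Position 6: 'a' vs 'c' => differ
Total differences (Hamming distance): 5

5


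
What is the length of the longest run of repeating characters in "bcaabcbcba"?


Input: "bcaabcbcba"
Scanning for longest run:
  Position 1 ('c'): new char, reset run to 1
  Position 2 ('a'): new char, reset run to 1
  Position 3 ('a'): continues run of 'a', length=2
  Position 4 ('b'): new char, reset run to 1
  Position 5 ('c'): new char, reset run to 1
  Position 6 ('b'): new char, reset run to 1
  Position 7 ('c'): new char, reset run to 1
  Position 8 ('b'): new char, reset run to 1
  Position 9 ('a'): new char, reset run to 1
Longest run: 'a' with length 2

2


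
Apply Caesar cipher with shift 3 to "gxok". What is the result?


Caesar cipher: shift "gxok" by 3
  'g' (pos 6) + 3 = pos 9 = 'j'
  'x' (pos 23) + 3 = pos 0 = 'a'
  'o' (pos 14) + 3 = pos 17 = 'r'
  'k' (pos 10) + 3 = pos 13 = 'n'
Result: jarn

jarn


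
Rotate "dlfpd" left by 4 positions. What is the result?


Input: "dlfpd", rotate left by 4
First 4 characters: "dlfp"
Remaining characters: "d"
Concatenate remaining + first: "d" + "dlfp" = "ddlfp"

ddlfp


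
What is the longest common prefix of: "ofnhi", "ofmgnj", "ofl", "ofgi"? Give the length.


Words: ofnhi, ofmgnj, ofl, ofgi
  Position 0: all 'o' => match
  Position 1: all 'f' => match
  Position 2: ('n', 'm', 'l', 'g') => mismatch, stop
LCP = "of" (length 2)

2


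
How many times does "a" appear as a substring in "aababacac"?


Searching for "a" in "aababacac"
Scanning each position:
  Position 0: "a" => MATCH
  Position 1: "a" => MATCH
  Position 2: "b" => no
  Position 3: "a" => MATCH
  Position 4: "b" => no
  Position 5: "a" => MATCH
  Position 6: "c" => no
  Position 7: "a" => MATCH
  Position 8: "c" => no
Total occurrences: 5

5


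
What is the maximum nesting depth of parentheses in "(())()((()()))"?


Input: "(())()((()()))"
Tracking depth:
  Position 0 '(': depth becomes 1
  Position 1 '(': depth becomes 2
  Position 2 ')': depth becomes 1
  Position 3 ')': depth becomes 0
  Position 4 '(': depth becomes 1
  Position 5 ')': depth becomes 0
  Position 6 '(': depth becomes 1
  Position 7 '(': depth becomes 2
  Position 8 '(': depth becomes 3
  Position 9 ')': depth becomes 2
  Position 10 '(': depth becomes 3
  Position 11 ')': depth becomes 2
  Position 12 ')': depth becomes 1
  Position 13 ')': depth becomes 0
Maximum depth reached: 3

3


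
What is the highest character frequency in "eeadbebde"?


Input: eeadbebde
Character counts:
  'a': 1
  'b': 2
  'd': 2
  'e': 4
Maximum frequency: 4

4


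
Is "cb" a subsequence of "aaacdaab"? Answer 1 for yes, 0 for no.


Check if "cb" is a subsequence of "aaacdaab"
Greedy scan:
  Position 0 ('a'): no match needed
  Position 1 ('a'): no match needed
  Position 2 ('a'): no match needed
  Position 3 ('c'): matches sub[0] = 'c'
  Position 4 ('d'): no match needed
  Position 5 ('a'): no match needed
  Position 6 ('a'): no match needed
  Position 7 ('b'): matches sub[1] = 'b'
All 2 characters matched => is a subsequence

1


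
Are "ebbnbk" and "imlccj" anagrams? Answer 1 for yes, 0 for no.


Strings: "ebbnbk", "imlccj"
Sorted first:  bbbekn
Sorted second: ccijlm
Differ at position 0: 'b' vs 'c' => not anagrams

0


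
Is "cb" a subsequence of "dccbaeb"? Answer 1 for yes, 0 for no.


Check if "cb" is a subsequence of "dccbaeb"
Greedy scan:
  Position 0 ('d'): no match needed
  Position 1 ('c'): matches sub[0] = 'c'
  Position 2 ('c'): no match needed
  Position 3 ('b'): matches sub[1] = 'b'
  Position 4 ('a'): no match needed
  Position 5 ('e'): no match needed
  Position 6 ('b'): no match needed
All 2 characters matched => is a subsequence

1


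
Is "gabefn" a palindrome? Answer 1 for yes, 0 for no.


Input: gabefn
Reversed: nfebag
  Compare pos 0 ('g') with pos 5 ('n'): MISMATCH
  Compare pos 1 ('a') with pos 4 ('f'): MISMATCH
  Compare pos 2 ('b') with pos 3 ('e'): MISMATCH
Result: not a palindrome

0


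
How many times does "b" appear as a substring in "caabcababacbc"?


Searching for "b" in "caabcababacbc"
Scanning each position:
  Position 0: "c" => no
  Position 1: "a" => no
  Position 2: "a" => no
  Position 3: "b" => MATCH
  Position 4: "c" => no
  Position 5: "a" => no
  Position 6: "b" => MATCH
  Position 7: "a" => no
  Position 8: "b" => MATCH
  Position 9: "a" => no
  Position 10: "c" => no
  Position 11: "b" => MATCH
  Position 12: "c" => no
Total occurrences: 4

4


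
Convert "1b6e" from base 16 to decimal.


Input: "1b6e" in base 16
Positional expansion:
  Digit '1' (value 1) x 16^3 = 4096
  Digit 'b' (value 11) x 16^2 = 2816
  Digit '6' (value 6) x 16^1 = 96
  Digit 'e' (value 14) x 16^0 = 14
Sum = 7022

7022


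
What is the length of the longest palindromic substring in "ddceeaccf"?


Input: "ddceeaccf"
Checking substrings for palindromes:
  [0:2] "dd" (len 2) => palindrome
  [3:5] "ee" (len 2) => palindrome
  [6:8] "cc" (len 2) => palindrome
Longest palindromic substring: "dd" with length 2

2


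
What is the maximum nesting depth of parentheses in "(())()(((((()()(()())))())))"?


Input: "(())()(((((()()(()())))())))"
Tracking depth:
  Position 0 '(': depth becomes 1
  Position 1 '(': depth becomes 2
  Position 2 ')': depth becomes 1
  Position 3 ')': depth becomes 0
  Position 4 '(': depth becomes 1
  Position 5 ')': depth becomes 0
  Position 6 '(': depth becomes 1
  Position 7 '(': depth becomes 2
  Position 8 '(': depth becomes 3
  Position 9 '(': depth becomes 4
  Position 10 '(': depth becomes 5
  Position 11 '(': depth becomes 6
  Position 12 ')': depth becomes 5
  Position 13 '(': depth becomes 6
  Position 14 ')': depth becomes 5
  Position 15 '(': depth becomes 6
  Position 16 '(': depth becomes 7
  Position 17 ')': depth becomes 6
  Position 18 '(': depth becomes 7
  Position 19 ')': depth becomes 6
  Position 20 ')': depth becomes 5
  Position 21 ')': depth becomes 4
  Position 22 ')': depth becomes 3
  Position 23 '(': depth becomes 4
  Position 24 ')': depth becomes 3
  Position 25 ')': depth becomes 2
  Position 26 ')': depth becomes 1
  Position 27 ')': depth becomes 0
Maximum depth reached: 7

7


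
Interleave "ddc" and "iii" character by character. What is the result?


Interleaving "ddc" and "iii":
  Position 0: 'd' from first, 'i' from second => "di"
  Position 1: 'd' from first, 'i' from second => "di"
  Position 2: 'c' from first, 'i' from second => "ci"
Result: didici

didici


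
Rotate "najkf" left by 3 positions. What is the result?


Input: "najkf", rotate left by 3
First 3 characters: "naj"
Remaining characters: "kf"
Concatenate remaining + first: "kf" + "naj" = "kfnaj"

kfnaj


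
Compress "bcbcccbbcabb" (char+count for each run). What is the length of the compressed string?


Input: bcbcccbbcabb
Runs:
  'b' x 1 => "b1"
  'c' x 1 => "c1"
  'b' x 1 => "b1"
  'c' x 3 => "c3"
  'b' x 2 => "b2"
  'c' x 1 => "c1"
  'a' x 1 => "a1"
  'b' x 2 => "b2"
Compressed: "b1c1b1c3b2c1a1b2"
Compressed length: 16

16


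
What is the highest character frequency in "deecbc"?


Input: deecbc
Character counts:
  'b': 1
  'c': 2
  'd': 1
  'e': 2
Maximum frequency: 2

2


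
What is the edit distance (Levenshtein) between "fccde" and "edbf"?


Computing edit distance: "fccde" -> "edbf"
DP table:
           e    d    b    f
      0    1    2    3    4
  f   1    1    2    3    3
  c   2    2    2    3    4
  c   3    3    3    3    4
  d   4    4    3    4    4
  e   5    4    4    4    5
Edit distance = dp[5][4] = 5

5


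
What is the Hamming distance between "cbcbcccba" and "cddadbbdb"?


Comparing "cbcbcccba" and "cddadbbdb" position by position:
  Position 0: 'c' vs 'c' => same
  Position 1: 'b' vs 'd' => differ
  Position 2: 'c' vs 'd' => differ
  Position 3: 'b' vs 'a' => differ
  Position 4: 'c' vs 'd' => differ
  Position 5: 'c' vs 'b' => differ
  Position 6: 'c' vs 'b' => differ
  Position 7: 'b' vs 'd' => differ
  Position 8: 'a' vs 'b' => differ
Total differences (Hamming distance): 8

8


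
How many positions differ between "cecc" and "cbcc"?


Comparing "cecc" and "cbcc" position by position:
  Position 0: 'c' vs 'c' => same
  Position 1: 'e' vs 'b' => DIFFER
  Position 2: 'c' vs 'c' => same
  Position 3: 'c' vs 'c' => same
Positions that differ: 1

1


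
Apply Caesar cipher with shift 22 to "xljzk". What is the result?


Caesar cipher: shift "xljzk" by 22
  'x' (pos 23) + 22 = pos 19 = 't'
  'l' (pos 11) + 22 = pos 7 = 'h'
  'j' (pos 9) + 22 = pos 5 = 'f'
  'z' (pos 25) + 22 = pos 21 = 'v'
  'k' (pos 10) + 22 = pos 6 = 'g'
Result: thfvg

thfvg


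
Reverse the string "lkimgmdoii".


Input: lkimgmdoii
Reading characters right to left:
  Position 9: 'i'
  Position 8: 'i'
  Position 7: 'o'
  Position 6: 'd'
  Position 5: 'm'
  Position 4: 'g'
  Position 3: 'm'
  Position 2: 'i'
  Position 1: 'k'
  Position 0: 'l'
Reversed: iiodmgmikl

iiodmgmikl


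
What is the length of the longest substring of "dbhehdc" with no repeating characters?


Input: "dbhehdc"
Sliding window (track last position of each char):
  Position 0 ('d'): window [0,0] length 1 -- new best
  Position 1 ('b'): window [0,1] length 2 -- new best
  Position 2 ('h'): window [0,2] length 3 -- new best
  Position 3 ('e'): window [0,3] length 4 -- new best
  Position 4 ('h'): repeat (last at 2), move window start to 3
  Position 4 ('h'): window [3,4] length 2
  Position 5 ('d'): window [3,5] length 3
  Position 6 ('c'): window [3,6] length 4
Longest substring with no repeats: "dbhe" with length 4

4


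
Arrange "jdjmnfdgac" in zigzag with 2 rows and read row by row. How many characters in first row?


Zigzag "jdjmnfdgac" into 2 rows:
Placing characters:
  'j' => row 0
  'd' => row 1
  'j' => row 0
  'm' => row 1
  'n' => row 0
  'f' => row 1
  'd' => row 0
  'g' => row 1
  'a' => row 0
  'c' => row 1
Rows:
  Row 0: "jjnda"
  Row 1: "dmfgc"
First row length: 5

5


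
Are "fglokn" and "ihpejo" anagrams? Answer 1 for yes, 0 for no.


Strings: "fglokn", "ihpejo"
Sorted first:  fgklno
Sorted second: ehijop
Differ at position 0: 'f' vs 'e' => not anagrams

0


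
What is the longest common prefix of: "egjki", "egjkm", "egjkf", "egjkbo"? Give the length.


Words: egjki, egjkm, egjkf, egjkbo
  Position 0: all 'e' => match
  Position 1: all 'g' => match
  Position 2: all 'j' => match
  Position 3: all 'k' => match
  Position 4: ('i', 'm', 'f', 'b') => mismatch, stop
LCP = "egjk" (length 4)

4


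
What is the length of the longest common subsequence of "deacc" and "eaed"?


LCS of "deacc" and "eaed"
DP table:
           e    a    e    d
      0    0    0    0    0
  d   0    0    0    0    1
  e   0    1    1    1    1
  a   0    1    2    2    2
  c   0    1    2    2    2
  c   0    1    2    2    2
LCS length = dp[5][4] = 2

2


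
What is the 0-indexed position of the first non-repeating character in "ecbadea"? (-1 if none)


Input: ecbadea
Character frequencies:
  'a': 2
  'b': 1
  'c': 1
  'd': 1
  'e': 2
Scanning left to right for freq == 1:
  Position 0 ('e'): freq=2, skip
  Position 1 ('c'): unique! => answer = 1

1


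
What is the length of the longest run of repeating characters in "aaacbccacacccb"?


Input: "aaacbccacacccb"
Scanning for longest run:
  Position 1 ('a'): continues run of 'a', length=2
  Position 2 ('a'): continues run of 'a', length=3
  Position 3 ('c'): new char, reset run to 1
  Position 4 ('b'): new char, reset run to 1
  Position 5 ('c'): new char, reset run to 1
  Position 6 ('c'): continues run of 'c', length=2
  Position 7 ('a'): new char, reset run to 1
  Position 8 ('c'): new char, reset run to 1
  Position 9 ('a'): new char, reset run to 1
  Position 10 ('c'): new char, reset run to 1
  Position 11 ('c'): continues run of 'c', length=2
  Position 12 ('c'): continues run of 'c', length=3
  Position 13 ('b'): new char, reset run to 1
Longest run: 'a' with length 3

3


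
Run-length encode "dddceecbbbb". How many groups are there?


Input: dddceecbbbb
Scanning for consecutive runs:
  Group 1: 'd' x 3 (positions 0-2)
  Group 2: 'c' x 1 (positions 3-3)
  Group 3: 'e' x 2 (positions 4-5)
  Group 4: 'c' x 1 (positions 6-6)
  Group 5: 'b' x 4 (positions 7-10)
Total groups: 5

5


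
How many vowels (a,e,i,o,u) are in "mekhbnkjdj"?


Input: mekhbnkjdj
Checking each character:
  'm' at position 0: consonant
  'e' at position 1: vowel (running total: 1)
  'k' at position 2: consonant
  'h' at position 3: consonant
  'b' at position 4: consonant
  'n' at position 5: consonant
  'k' at position 6: consonant
  'j' at position 7: consonant
  'd' at position 8: consonant
  'j' at position 9: consonant
Total vowels: 1

1


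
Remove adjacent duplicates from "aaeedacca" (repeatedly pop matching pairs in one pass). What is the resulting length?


Input: aaeedacca
Stack-based adjacent duplicate removal:
  Read 'a': push. Stack: a
  Read 'a': matches stack top 'a' => pop. Stack: (empty)
  Read 'e': push. Stack: e
  Read 'e': matches stack top 'e' => pop. Stack: (empty)
  Read 'd': push. Stack: d
  Read 'a': push. Stack: da
  Read 'c': push. Stack: dac
  Read 'c': matches stack top 'c' => pop. Stack: da
  Read 'a': matches stack top 'a' => pop. Stack: d
Final stack: "d" (length 1)

1


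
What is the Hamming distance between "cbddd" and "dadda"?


Comparing "cbddd" and "dadda" position by position:
  Position 0: 'c' vs 'd' => differ
  Position 1: 'b' vs 'a' => differ
  Position 2: 'd' vs 'd' => same
  Position 3: 'd' vs 'd' => same
  Position 4: 'd' vs 'a' => differ
Total differences (Hamming distance): 3

3


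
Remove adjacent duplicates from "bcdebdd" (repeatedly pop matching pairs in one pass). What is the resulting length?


Input: bcdebdd
Stack-based adjacent duplicate removal:
  Read 'b': push. Stack: b
  Read 'c': push. Stack: bc
  Read 'd': push. Stack: bcd
  Read 'e': push. Stack: bcde
  Read 'b': push. Stack: bcdeb
  Read 'd': push. Stack: bcdebd
  Read 'd': matches stack top 'd' => pop. Stack: bcdeb
Final stack: "bcdeb" (length 5)

5


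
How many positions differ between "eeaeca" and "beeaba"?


Comparing "eeaeca" and "beeaba" position by position:
  Position 0: 'e' vs 'b' => DIFFER
  Position 1: 'e' vs 'e' => same
  Position 2: 'a' vs 'e' => DIFFER
  Position 3: 'e' vs 'a' => DIFFER
  Position 4: 'c' vs 'b' => DIFFER
  Position 5: 'a' vs 'a' => same
Positions that differ: 4

4


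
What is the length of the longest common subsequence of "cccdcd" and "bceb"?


LCS of "cccdcd" and "bceb"
DP table:
           b    c    e    b
      0    0    0    0    0
  c   0    0    1    1    1
  c   0    0    1    1    1
  c   0    0    1    1    1
  d   0    0    1    1    1
  c   0    0    1    1    1
  d   0    0    1    1    1
LCS length = dp[6][4] = 1

1


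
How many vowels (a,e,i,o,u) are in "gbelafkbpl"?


Input: gbelafkbpl
Checking each character:
  'g' at position 0: consonant
  'b' at position 1: consonant
  'e' at position 2: vowel (running total: 1)
  'l' at position 3: consonant
  'a' at position 4: vowel (running total: 2)
  'f' at position 5: consonant
  'k' at position 6: consonant
  'b' at position 7: consonant
  'p' at position 8: consonant
  'l' at position 9: consonant
Total vowels: 2

2


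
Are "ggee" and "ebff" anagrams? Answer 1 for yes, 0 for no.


Strings: "ggee", "ebff"
Sorted first:  eegg
Sorted second: beff
Differ at position 0: 'e' vs 'b' => not anagrams

0


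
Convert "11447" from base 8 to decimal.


Input: "11447" in base 8
Positional expansion:
  Digit '1' (value 1) x 8^4 = 4096
  Digit '1' (value 1) x 8^3 = 512
  Digit '4' (value 4) x 8^2 = 256
  Digit '4' (value 4) x 8^1 = 32
  Digit '7' (value 7) x 8^0 = 7
Sum = 4903

4903


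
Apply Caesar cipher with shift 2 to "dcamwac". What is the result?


Caesar cipher: shift "dcamwac" by 2
  'd' (pos 3) + 2 = pos 5 = 'f'
  'c' (pos 2) + 2 = pos 4 = 'e'
  'a' (pos 0) + 2 = pos 2 = 'c'
  'm' (pos 12) + 2 = pos 14 = 'o'
  'w' (pos 22) + 2 = pos 24 = 'y'
  'a' (pos 0) + 2 = pos 2 = 'c'
  'c' (pos 2) + 2 = pos 4 = 'e'
Result: fecoyce

fecoyce


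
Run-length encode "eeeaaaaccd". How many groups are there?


Input: eeeaaaaccd
Scanning for consecutive runs:
  Group 1: 'e' x 3 (positions 0-2)
  Group 2: 'a' x 4 (positions 3-6)
  Group 3: 'c' x 2 (positions 7-8)
  Group 4: 'd' x 1 (positions 9-9)
Total groups: 4

4


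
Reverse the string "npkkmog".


Input: npkkmog
Reading characters right to left:
  Position 6: 'g'
  Position 5: 'o'
  Position 4: 'm'
  Position 3: 'k'
  Position 2: 'k'
  Position 1: 'p'
  Position 0: 'n'
Reversed: gomkkpn

gomkkpn


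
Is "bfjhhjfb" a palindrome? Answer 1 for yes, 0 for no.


Input: bfjhhjfb
Reversed: bfjhhjfb
  Compare pos 0 ('b') with pos 7 ('b'): match
  Compare pos 1 ('f') with pos 6 ('f'): match
  Compare pos 2 ('j') with pos 5 ('j'): match
  Compare pos 3 ('h') with pos 4 ('h'): match
Result: palindrome

1


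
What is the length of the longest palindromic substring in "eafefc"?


Input: "eafefc"
Checking substrings for palindromes:
  [2:5] "fef" (len 3) => palindrome
Longest palindromic substring: "fef" with length 3

3


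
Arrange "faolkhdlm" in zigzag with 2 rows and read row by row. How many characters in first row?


Zigzag "faolkhdlm" into 2 rows:
Placing characters:
  'f' => row 0
  'a' => row 1
  'o' => row 0
  'l' => row 1
  'k' => row 0
  'h' => row 1
  'd' => row 0
  'l' => row 1
  'm' => row 0
Rows:
  Row 0: "fokdm"
  Row 1: "alhl"
First row length: 5

5


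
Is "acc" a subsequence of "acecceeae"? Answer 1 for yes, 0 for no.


Check if "acc" is a subsequence of "acecceeae"
Greedy scan:
  Position 0 ('a'): matches sub[0] = 'a'
  Position 1 ('c'): matches sub[1] = 'c'
  Position 2 ('e'): no match needed
  Position 3 ('c'): matches sub[2] = 'c'
  Position 4 ('c'): no match needed
  Position 5 ('e'): no match needed
  Position 6 ('e'): no match needed
  Position 7 ('a'): no match needed
  Position 8 ('e'): no match needed
All 3 characters matched => is a subsequence

1


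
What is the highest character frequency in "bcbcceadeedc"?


Input: bcbcceadeedc
Character counts:
  'a': 1
  'b': 2
  'c': 4
  'd': 2
  'e': 3
Maximum frequency: 4

4


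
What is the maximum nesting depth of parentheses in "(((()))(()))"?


Input: "(((()))(()))"
Tracking depth:
  Position 0 '(': depth becomes 1
  Position 1 '(': depth becomes 2
  Position 2 '(': depth becomes 3
  Position 3 '(': depth becomes 4
  Position 4 ')': depth becomes 3
  Position 5 ')': depth becomes 2
  Position 6 ')': depth becomes 1
  Position 7 '(': depth becomes 2
  Position 8 '(': depth becomes 3
  Position 9 ')': depth becomes 2
  Position 10 ')': depth becomes 1
  Position 11 ')': depth becomes 0
Maximum depth reached: 4

4


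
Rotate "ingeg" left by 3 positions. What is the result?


Input: "ingeg", rotate left by 3
First 3 characters: "ing"
Remaining characters: "eg"
Concatenate remaining + first: "eg" + "ing" = "eging"

eging


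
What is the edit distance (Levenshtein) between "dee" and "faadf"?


Computing edit distance: "dee" -> "faadf"
DP table:
           f    a    a    d    f
      0    1    2    3    4    5
  d   1    1    2    3    3    4
  e   2    2    2    3    4    4
  e   3    3    3    3    4    5
Edit distance = dp[3][5] = 5

5


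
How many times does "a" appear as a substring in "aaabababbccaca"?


Searching for "a" in "aaabababbccaca"
Scanning each position:
  Position 0: "a" => MATCH
  Position 1: "a" => MATCH
  Position 2: "a" => MATCH
  Position 3: "b" => no
  Position 4: "a" => MATCH
  Position 5: "b" => no
  Position 6: "a" => MATCH
  Position 7: "b" => no
  Position 8: "b" => no
  Position 9: "c" => no
  Position 10: "c" => no
  Position 11: "a" => MATCH
  Position 12: "c" => no
  Position 13: "a" => MATCH
Total occurrences: 7

7


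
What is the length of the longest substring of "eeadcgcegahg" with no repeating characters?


Input: "eeadcgcegahg"
Sliding window (track last position of each char):
  Position 0 ('e'): window [0,0] length 1 -- new best
  Position 1 ('e'): repeat (last at 0), move window start to 1
  Position 1 ('e'): window [1,1] length 1
  Position 2 ('a'): window [1,2] length 2 -- new best
  Position 3 ('d'): window [1,3] length 3 -- new best
  Position 4 ('c'): window [1,4] length 4 -- new best
  Position 5 ('g'): window [1,5] length 5 -- new best
  Position 6 ('c'): repeat (last at 4), move window start to 5
  Position 6 ('c'): window [5,6] length 2
  Position 7 ('e'): window [5,7] length 3
  Position 8 ('g'): repeat (last at 5), move window start to 6
  Position 8 ('g'): window [6,8] length 3
  Position 9 ('a'): window [6,9] length 4
  Position 10 ('h'): window [6,10] length 5
  Position 11 ('g'): repeat (last at 8), move window start to 9
  Position 11 ('g'): window [9,11] length 3
Longest substring with no repeats: "eadcg" with length 5

5


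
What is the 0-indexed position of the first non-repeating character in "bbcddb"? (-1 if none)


Input: bbcddb
Character frequencies:
  'b': 3
  'c': 1
  'd': 2
Scanning left to right for freq == 1:
  Position 0 ('b'): freq=3, skip
  Position 1 ('b'): freq=3, skip
  Position 2 ('c'): unique! => answer = 2

2


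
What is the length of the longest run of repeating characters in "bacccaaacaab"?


Input: "bacccaaacaab"
Scanning for longest run:
  Position 1 ('a'): new char, reset run to 1
  Position 2 ('c'): new char, reset run to 1
  Position 3 ('c'): continues run of 'c', length=2
  Position 4 ('c'): continues run of 'c', length=3
  Position 5 ('a'): new char, reset run to 1
  Position 6 ('a'): continues run of 'a', length=2
  Position 7 ('a'): continues run of 'a', length=3
  Position 8 ('c'): new char, reset run to 1
  Position 9 ('a'): new char, reset run to 1
  Position 10 ('a'): continues run of 'a', length=2
  Position 11 ('b'): new char, reset run to 1
Longest run: 'c' with length 3

3


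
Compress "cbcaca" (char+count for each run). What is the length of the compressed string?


Input: cbcaca
Runs:
  'c' x 1 => "c1"
  'b' x 1 => "b1"
  'c' x 1 => "c1"
  'a' x 1 => "a1"
  'c' x 1 => "c1"
  'a' x 1 => "a1"
Compressed: "c1b1c1a1c1a1"
Compressed length: 12

12


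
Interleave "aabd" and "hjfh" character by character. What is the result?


Interleaving "aabd" and "hjfh":
  Position 0: 'a' from first, 'h' from second => "ah"
  Position 1: 'a' from first, 'j' from second => "aj"
  Position 2: 'b' from first, 'f' from second => "bf"
  Position 3: 'd' from first, 'h' from second => "dh"
Result: ahajbfdh

ahajbfdh


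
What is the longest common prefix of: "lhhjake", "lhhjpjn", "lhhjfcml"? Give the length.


Words: lhhjake, lhhjpjn, lhhjfcml
  Position 0: all 'l' => match
  Position 1: all 'h' => match
  Position 2: all 'h' => match
  Position 3: all 'j' => match
  Position 4: ('a', 'p', 'f') => mismatch, stop
LCP = "lhhj" (length 4)

4


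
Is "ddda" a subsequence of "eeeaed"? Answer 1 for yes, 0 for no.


Check if "ddda" is a subsequence of "eeeaed"
Greedy scan:
  Position 0 ('e'): no match needed
  Position 1 ('e'): no match needed
  Position 2 ('e'): no match needed
  Position 3 ('a'): no match needed
  Position 4 ('e'): no match needed
  Position 5 ('d'): matches sub[0] = 'd'
Only matched 1/4 characters => not a subsequence

0


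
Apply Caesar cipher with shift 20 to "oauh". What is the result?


Caesar cipher: shift "oauh" by 20
  'o' (pos 14) + 20 = pos 8 = 'i'
  'a' (pos 0) + 20 = pos 20 = 'u'
  'u' (pos 20) + 20 = pos 14 = 'o'
  'h' (pos 7) + 20 = pos 1 = 'b'
Result: iuob

iuob


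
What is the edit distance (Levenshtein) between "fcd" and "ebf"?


Computing edit distance: "fcd" -> "ebf"
DP table:
           e    b    f
      0    1    2    3
  f   1    1    2    2
  c   2    2    2    3
  d   3    3    3    3
Edit distance = dp[3][3] = 3

3


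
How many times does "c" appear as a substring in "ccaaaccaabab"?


Searching for "c" in "ccaaaccaabab"
Scanning each position:
  Position 0: "c" => MATCH
  Position 1: "c" => MATCH
  Position 2: "a" => no
  Position 3: "a" => no
  Position 4: "a" => no
  Position 5: "c" => MATCH
  Position 6: "c" => MATCH
  Position 7: "a" => no
  Position 8: "a" => no
  Position 9: "b" => no
  Position 10: "a" => no
  Position 11: "b" => no
Total occurrences: 4

4


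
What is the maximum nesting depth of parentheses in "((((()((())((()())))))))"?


Input: "((((()((())((()())))))))"
Tracking depth:
  Position 0 '(': depth becomes 1
  Position 1 '(': depth becomes 2
  Position 2 '(': depth becomes 3
  Position 3 '(': depth becomes 4
  Position 4 '(': depth becomes 5
  Position 5 ')': depth becomes 4
  Position 6 '(': depth becomes 5
  Position 7 '(': depth becomes 6
  Position 8 '(': depth becomes 7
  Position 9 ')': depth becomes 6
  Position 10 ')': depth becomes 5
  Position 11 '(': depth becomes 6
  Position 12 '(': depth becomes 7
  Position 13 '(': depth becomes 8
  Position 14 ')': depth becomes 7
  Position 15 '(': depth becomes 8
  Position 16 ')': depth becomes 7
  Position 17 ')': depth becomes 6
  Position 18 ')': depth becomes 5
  Position 19 ')': depth becomes 4
  Position 20 ')': depth becomes 3
  Position 21 ')': depth becomes 2
  Position 22 ')': depth becomes 1
  Position 23 ')': depth becomes 0
Maximum depth reached: 8

8


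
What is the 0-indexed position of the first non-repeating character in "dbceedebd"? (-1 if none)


Input: dbceedebd
Character frequencies:
  'b': 2
  'c': 1
  'd': 3
  'e': 3
Scanning left to right for freq == 1:
  Position 0 ('d'): freq=3, skip
  Position 1 ('b'): freq=2, skip
  Position 2 ('c'): unique! => answer = 2

2


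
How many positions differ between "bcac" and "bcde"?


Comparing "bcac" and "bcde" position by position:
  Position 0: 'b' vs 'b' => same
  Position 1: 'c' vs 'c' => same
  Position 2: 'a' vs 'd' => DIFFER
  Position 3: 'c' vs 'e' => DIFFER
Positions that differ: 2

2


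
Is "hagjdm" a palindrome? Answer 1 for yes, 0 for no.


Input: hagjdm
Reversed: mdjgah
  Compare pos 0 ('h') with pos 5 ('m'): MISMATCH
  Compare pos 1 ('a') with pos 4 ('d'): MISMATCH
  Compare pos 2 ('g') with pos 3 ('j'): MISMATCH
Result: not a palindrome

0


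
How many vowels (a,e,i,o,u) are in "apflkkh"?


Input: apflkkh
Checking each character:
  'a' at position 0: vowel (running total: 1)
  'p' at position 1: consonant
  'f' at position 2: consonant
  'l' at position 3: consonant
  'k' at position 4: consonant
  'k' at position 5: consonant
  'h' at position 6: consonant
Total vowels: 1

1


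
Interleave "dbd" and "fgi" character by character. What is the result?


Interleaving "dbd" and "fgi":
  Position 0: 'd' from first, 'f' from second => "df"
  Position 1: 'b' from first, 'g' from second => "bg"
  Position 2: 'd' from first, 'i' from second => "di"
Result: dfbgdi

dfbgdi


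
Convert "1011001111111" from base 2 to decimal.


Input: "1011001111111" in base 2
Positional expansion:
  Digit '1' (value 1) x 2^12 = 4096
  Digit '0' (value 0) x 2^11 = 0
  Digit '1' (value 1) x 2^10 = 1024
  Digit '1' (value 1) x 2^9 = 512
  Digit '0' (value 0) x 2^8 = 0
  Digit '0' (value 0) x 2^7 = 0
  Digit '1' (value 1) x 2^6 = 64
  Digit '1' (value 1) x 2^5 = 32
  Digit '1' (value 1) x 2^4 = 16
  Digit '1' (value 1) x 2^3 = 8
  Digit '1' (value 1) x 2^2 = 4
  Digit '1' (value 1) x 2^1 = 2
  Digit '1' (value 1) x 2^0 = 1
Sum = 5759

5759


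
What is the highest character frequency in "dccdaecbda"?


Input: dccdaecbda
Character counts:
  'a': 2
  'b': 1
  'c': 3
  'd': 3
  'e': 1
Maximum frequency: 3

3


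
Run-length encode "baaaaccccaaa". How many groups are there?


Input: baaaaccccaaa
Scanning for consecutive runs:
  Group 1: 'b' x 1 (positions 0-0)
  Group 2: 'a' x 4 (positions 1-4)
  Group 3: 'c' x 4 (positions 5-8)
  Group 4: 'a' x 3 (positions 9-11)
Total groups: 4

4


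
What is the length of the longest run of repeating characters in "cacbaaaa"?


Input: "cacbaaaa"
Scanning for longest run:
  Position 1 ('a'): new char, reset run to 1
  Position 2 ('c'): new char, reset run to 1
  Position 3 ('b'): new char, reset run to 1
  Position 4 ('a'): new char, reset run to 1
  Position 5 ('a'): continues run of 'a', length=2
  Position 6 ('a'): continues run of 'a', length=3
  Position 7 ('a'): continues run of 'a', length=4
Longest run: 'a' with length 4

4


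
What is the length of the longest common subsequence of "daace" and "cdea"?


LCS of "daace" and "cdea"
DP table:
           c    d    e    a
      0    0    0    0    0
  d   0    0    1    1    1
  a   0    0    1    1    2
  a   0    0    1    1    2
  c   0    1    1    1    2
  e   0    1    1    2    2
LCS length = dp[5][4] = 2

2


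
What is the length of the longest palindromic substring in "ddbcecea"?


Input: "ddbcecea"
Checking substrings for palindromes:
  [3:6] "cec" (len 3) => palindrome
  [4:7] "ece" (len 3) => palindrome
  [0:2] "dd" (len 2) => palindrome
Longest palindromic substring: "cec" with length 3

3


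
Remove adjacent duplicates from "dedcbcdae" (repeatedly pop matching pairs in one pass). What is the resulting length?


Input: dedcbcdae
Stack-based adjacent duplicate removal:
  Read 'd': push. Stack: d
  Read 'e': push. Stack: de
  Read 'd': push. Stack: ded
  Read 'c': push. Stack: dedc
  Read 'b': push. Stack: dedcb
  Read 'c': push. Stack: dedcbc
  Read 'd': push. Stack: dedcbcd
  Read 'a': push. Stack: dedcbcda
  Read 'e': push. Stack: dedcbcdae
Final stack: "dedcbcdae" (length 9)

9


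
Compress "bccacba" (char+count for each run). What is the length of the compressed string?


Input: bccacba
Runs:
  'b' x 1 => "b1"
  'c' x 2 => "c2"
  'a' x 1 => "a1"
  'c' x 1 => "c1"
  'b' x 1 => "b1"
  'a' x 1 => "a1"
Compressed: "b1c2a1c1b1a1"
Compressed length: 12

12


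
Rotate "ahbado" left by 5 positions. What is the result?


Input: "ahbado", rotate left by 5
First 5 characters: "ahbad"
Remaining characters: "o"
Concatenate remaining + first: "o" + "ahbad" = "oahbad"

oahbad


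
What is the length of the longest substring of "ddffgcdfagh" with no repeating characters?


Input: "ddffgcdfagh"
Sliding window (track last position of each char):
  Position 0 ('d'): window [0,0] length 1 -- new best
  Position 1 ('d'): repeat (last at 0), move window start to 1
  Position 1 ('d'): window [1,1] length 1
  Position 2 ('f'): window [1,2] length 2 -- new best
  Position 3 ('f'): repeat (last at 2), move window start to 3
  Position 3 ('f'): window [3,3] length 1
  Position 4 ('g'): window [3,4] length 2
  Position 5 ('c'): window [3,5] length 3 -- new best
  Position 6 ('d'): window [3,6] length 4 -- new best
  Position 7 ('f'): repeat (last at 3), move window start to 4
  Position 7 ('f'): window [4,7] length 4
  Position 8 ('a'): window [4,8] length 5 -- new best
  Position 9 ('g'): repeat (last at 4), move window start to 5
  Position 9 ('g'): window [5,9] length 5
  Position 10 ('h'): window [5,10] length 6 -- new best
Longest substring with no repeats: "cdfagh" with length 6

6


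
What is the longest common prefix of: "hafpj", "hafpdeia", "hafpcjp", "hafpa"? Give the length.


Words: hafpj, hafpdeia, hafpcjp, hafpa
  Position 0: all 'h' => match
  Position 1: all 'a' => match
  Position 2: all 'f' => match
  Position 3: all 'p' => match
  Position 4: ('j', 'd', 'c', 'a') => mismatch, stop
LCP = "hafp" (length 4)

4


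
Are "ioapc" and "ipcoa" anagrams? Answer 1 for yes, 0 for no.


Strings: "ioapc", "ipcoa"
Sorted first:  aciop
Sorted second: aciop
Sorted forms match => anagrams

1


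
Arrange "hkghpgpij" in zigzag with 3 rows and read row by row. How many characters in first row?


Zigzag "hkghpgpij" into 3 rows:
Placing characters:
  'h' => row 0
  'k' => row 1
  'g' => row 2
  'h' => row 1
  'p' => row 0
  'g' => row 1
  'p' => row 2
  'i' => row 1
  'j' => row 0
Rows:
  Row 0: "hpj"
  Row 1: "khgi"
  Row 2: "gp"
First row length: 3

3


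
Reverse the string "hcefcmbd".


Input: hcefcmbd
Reading characters right to left:
  Position 7: 'd'
  Position 6: 'b'
  Position 5: 'm'
  Position 4: 'c'
  Position 3: 'f'
  Position 2: 'e'
  Position 1: 'c'
  Position 0: 'h'
Reversed: dbmcfech

dbmcfech


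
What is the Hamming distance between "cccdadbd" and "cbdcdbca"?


Comparing "cccdadbd" and "cbdcdbca" position by position:
  Position 0: 'c' vs 'c' => same
  Position 1: 'c' vs 'b' => differ
  Position 2: 'c' vs 'd' => differ
  Position 3: 'd' vs 'c' => differ
  Position 4: 'a' vs 'd' => differ
  Position 5: 'd' vs 'b' => differ
  Position 6: 'b' vs 'c' => differ
  Position 7: 'd' vs 'a' => differ
Total differences (Hamming distance): 7

7
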